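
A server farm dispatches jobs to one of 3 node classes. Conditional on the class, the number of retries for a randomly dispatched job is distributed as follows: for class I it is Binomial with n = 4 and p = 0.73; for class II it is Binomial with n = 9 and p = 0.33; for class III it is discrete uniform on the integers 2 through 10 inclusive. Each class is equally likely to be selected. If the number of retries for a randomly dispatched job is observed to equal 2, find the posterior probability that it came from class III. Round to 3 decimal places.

0.191

Likelihoods P(X=2 | ·): I: 0.23309; II: 0.237604; III: 0.111111.
Posterior ∝ prior × likelihood. Numerator for III: 0.333333·0.111111 = 0.037037.
Normalizing constant: 0.333333·0.23309 + 0.333333·0.237604 + 0.333333·0.111111 = 0.193935.
P(III | observation) = 0.037037 / 0.193935 = 0.190976.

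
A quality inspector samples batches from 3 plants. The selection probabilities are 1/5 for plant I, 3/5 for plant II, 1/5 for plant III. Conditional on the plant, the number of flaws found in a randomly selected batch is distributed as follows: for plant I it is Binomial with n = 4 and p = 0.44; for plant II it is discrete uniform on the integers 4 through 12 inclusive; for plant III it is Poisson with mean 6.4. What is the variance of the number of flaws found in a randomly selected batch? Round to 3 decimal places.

Per component, I: μ=1.76, E[X²]=4.0832; II: μ=8, E[X²]=70.6667; III: μ=6.4, E[X²]=47.36.
E[X] = 0.2·1.76 + 0.6·8 + 0.2·6.4 = 6.432.
E[X²] = 0.2·4.0832 + 0.6·70.6667 + 0.2·47.36 = 52.6886.
Var(X) = E[X²] − (E[X])² = 52.6886 − 41.3706 = 11.318.

11.318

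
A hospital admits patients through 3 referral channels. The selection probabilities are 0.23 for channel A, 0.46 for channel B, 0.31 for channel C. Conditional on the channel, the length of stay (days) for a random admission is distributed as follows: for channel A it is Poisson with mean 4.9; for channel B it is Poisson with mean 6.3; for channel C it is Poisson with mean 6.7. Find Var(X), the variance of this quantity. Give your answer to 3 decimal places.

6.563

Per component, A: μ=4.9, E[X²]=28.91; B: μ=6.3, E[X²]=45.99; C: μ=6.7, E[X²]=51.59.
E[X] = 0.23·4.9 + 0.46·6.3 + 0.31·6.7 = 6.102.
E[X²] = 0.23·28.91 + 0.46·45.99 + 0.31·51.59 = 43.7976.
Var(X) = E[X²] − (E[X])² = 43.7976 − 37.2344 = 6.5632.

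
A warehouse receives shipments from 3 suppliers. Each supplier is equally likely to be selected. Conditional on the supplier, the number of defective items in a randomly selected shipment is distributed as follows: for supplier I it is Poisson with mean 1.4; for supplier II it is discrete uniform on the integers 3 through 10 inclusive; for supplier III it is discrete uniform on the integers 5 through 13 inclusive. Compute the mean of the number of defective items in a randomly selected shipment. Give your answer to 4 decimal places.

Component means — I: 1.4; II: 6.5; III: 9.
E[X] = 0.333333·1.4 + 0.333333·6.5 + 0.333333·9 = 5.63333.

5.6333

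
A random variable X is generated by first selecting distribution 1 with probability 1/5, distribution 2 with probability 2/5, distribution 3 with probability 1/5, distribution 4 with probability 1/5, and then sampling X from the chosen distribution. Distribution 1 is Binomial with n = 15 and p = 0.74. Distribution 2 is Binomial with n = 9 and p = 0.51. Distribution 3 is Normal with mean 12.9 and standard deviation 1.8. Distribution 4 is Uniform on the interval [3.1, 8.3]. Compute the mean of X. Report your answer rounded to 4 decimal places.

Component means — 1: 11.1; 2: 4.59; 3: 12.9; 4: 5.7.
E[X] = 0.2·11.1 + 0.4·4.59 + 0.2·12.9 + 0.2·5.7 = 7.776.

7.7760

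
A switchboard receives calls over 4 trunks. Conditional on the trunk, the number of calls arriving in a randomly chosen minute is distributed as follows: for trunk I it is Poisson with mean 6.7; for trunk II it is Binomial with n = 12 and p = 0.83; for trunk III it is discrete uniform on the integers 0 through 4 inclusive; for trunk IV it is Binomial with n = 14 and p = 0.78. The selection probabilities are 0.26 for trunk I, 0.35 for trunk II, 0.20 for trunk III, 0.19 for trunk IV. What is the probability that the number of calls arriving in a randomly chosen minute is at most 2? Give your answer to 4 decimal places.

0.1296

Conditional on each trunk, P(X ≤ 2): I: 0.0371058; II: 9.51337e-07; III: 0.6; IV: 7.43215e-07.
By total probability, P(X ≤ 2) = 0.26·0.0371058 + 0.35·9.51337e-07 + 0.2·0.6 + 0.19·7.43215e-07 = 0.129648.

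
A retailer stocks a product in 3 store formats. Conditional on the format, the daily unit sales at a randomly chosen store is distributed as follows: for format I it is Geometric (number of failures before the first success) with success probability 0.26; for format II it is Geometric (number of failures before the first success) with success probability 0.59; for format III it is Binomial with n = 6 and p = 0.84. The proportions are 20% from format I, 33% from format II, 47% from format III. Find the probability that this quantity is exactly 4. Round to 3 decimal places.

Conditional on each format, P(X = 4): I: 0.0779651; II: 0.016672; III: 0.191183.
By total probability, P(X = 4) = 0.2·0.0779651 + 0.33·0.016672 + 0.47·0.191183 = 0.110951.

0.111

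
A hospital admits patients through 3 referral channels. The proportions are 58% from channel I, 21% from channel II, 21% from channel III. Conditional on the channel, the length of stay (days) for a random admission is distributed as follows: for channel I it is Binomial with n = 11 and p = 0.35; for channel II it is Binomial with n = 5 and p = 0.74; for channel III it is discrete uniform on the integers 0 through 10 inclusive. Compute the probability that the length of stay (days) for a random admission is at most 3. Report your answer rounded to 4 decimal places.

0.4047

Conditional on each channel, P(X ≤ 3): I: 0.42555; II: 0.388274; III: 0.363636.
By total probability, P(X ≤ 3) = 0.58·0.42555 + 0.21·0.388274 + 0.21·0.363636 = 0.40472.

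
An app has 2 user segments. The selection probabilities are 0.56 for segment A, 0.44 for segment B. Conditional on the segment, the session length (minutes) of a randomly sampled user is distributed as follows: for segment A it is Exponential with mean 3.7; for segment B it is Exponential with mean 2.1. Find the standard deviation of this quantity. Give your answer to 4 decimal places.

3.1996

Per component, A: μ=3.7, E[X²]=27.38; B: μ=2.1, E[X²]=8.82.
E[X] = 0.56·3.7 + 0.44·2.1 = 2.996.
E[X²] = 0.56·27.38 + 0.44·8.82 = 19.2136.
Var(X) = E[X²] − (E[X])² = 19.2136 − 8.97602 = 10.2376.
SD(X) = √10.2376 = 3.19962.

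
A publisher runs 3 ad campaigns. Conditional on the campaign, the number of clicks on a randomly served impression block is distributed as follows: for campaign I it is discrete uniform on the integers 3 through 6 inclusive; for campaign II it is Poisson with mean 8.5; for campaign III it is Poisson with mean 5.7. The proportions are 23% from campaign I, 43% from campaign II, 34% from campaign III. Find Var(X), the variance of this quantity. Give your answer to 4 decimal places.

Per component, I: μ=4.5, E[X²]=21.5; II: μ=8.5, E[X²]=80.75; III: μ=5.7, E[X²]=38.19.
E[X] = 0.23·4.5 + 0.43·8.5 + 0.34·5.7 = 6.628.
E[X²] = 0.23·21.5 + 0.43·80.75 + 0.34·38.19 = 52.6521.
Var(X) = E[X²] − (E[X])² = 52.6521 − 43.9304 = 8.72172.

8.7217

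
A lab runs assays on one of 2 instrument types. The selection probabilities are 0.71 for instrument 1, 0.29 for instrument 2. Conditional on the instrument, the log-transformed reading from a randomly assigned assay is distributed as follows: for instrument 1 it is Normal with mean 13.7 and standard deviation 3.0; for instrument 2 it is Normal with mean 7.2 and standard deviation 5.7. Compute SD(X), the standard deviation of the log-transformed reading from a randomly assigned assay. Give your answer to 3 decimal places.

Per component, 1: μ=13.7, E[X²]=196.69; 2: μ=7.2, E[X²]=84.33.
E[X] = 0.71·13.7 + 0.29·7.2 = 11.815.
E[X²] = 0.71·196.69 + 0.29·84.33 = 164.106.
Var(X) = E[X²] − (E[X])² = 164.106 − 139.594 = 24.5114.
SD(X) = √24.5114 = 4.9509.

4.951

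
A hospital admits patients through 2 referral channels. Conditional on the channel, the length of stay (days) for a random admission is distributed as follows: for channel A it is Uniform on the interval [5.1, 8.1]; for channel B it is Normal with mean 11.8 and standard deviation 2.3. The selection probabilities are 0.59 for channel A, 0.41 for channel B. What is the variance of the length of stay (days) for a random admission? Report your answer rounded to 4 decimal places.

Per component, A: μ=6.6, E[X²]=44.31; B: μ=11.8, E[X²]=144.53.
E[X] = 0.59·6.6 + 0.41·11.8 = 8.732.
E[X²] = 0.59·44.31 + 0.41·144.53 = 85.4002.
Var(X) = E[X²] − (E[X])² = 85.4002 − 76.2478 = 9.15238.

9.1524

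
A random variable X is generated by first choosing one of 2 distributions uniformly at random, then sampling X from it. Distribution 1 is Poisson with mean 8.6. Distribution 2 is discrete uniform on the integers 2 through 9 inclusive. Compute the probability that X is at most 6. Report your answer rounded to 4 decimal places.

0.4353

Conditional on each component, P(X ≤ 6): 1: 0.245676; 2: 0.625.
By total probability, P(X ≤ 6) = 0.5·0.245676 + 0.5·0.625 = 0.435338.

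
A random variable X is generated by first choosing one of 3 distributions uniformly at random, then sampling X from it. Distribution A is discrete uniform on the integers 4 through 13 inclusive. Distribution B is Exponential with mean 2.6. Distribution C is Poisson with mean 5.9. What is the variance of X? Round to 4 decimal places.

Per component, A: μ=8.5, E[X²]=80.5; B: μ=2.6, E[X²]=13.52; C: μ=5.9, E[X²]=40.71.
E[X] = 0.333333·8.5 + 0.333333·2.6 + 0.333333·5.9 = 5.66667.
E[X²] = 0.333333·80.5 + 0.333333·13.52 + 0.333333·40.71 = 44.91.
Var(X) = E[X²] − (E[X])² = 44.91 − 32.1111 = 12.7989.

12.7989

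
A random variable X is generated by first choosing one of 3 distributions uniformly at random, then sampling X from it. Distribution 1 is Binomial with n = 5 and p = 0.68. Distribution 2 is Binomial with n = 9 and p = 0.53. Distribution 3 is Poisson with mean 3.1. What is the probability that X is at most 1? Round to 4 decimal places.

0.0787

Conditional on each component, P(X ≤ 1): 1: 0.039007; 2: 0.0124771; 3: 0.184702.
By total probability, P(X ≤ 1) = 0.333333·0.039007 + 0.333333·0.0124771 + 0.333333·0.184702 = 0.0787286.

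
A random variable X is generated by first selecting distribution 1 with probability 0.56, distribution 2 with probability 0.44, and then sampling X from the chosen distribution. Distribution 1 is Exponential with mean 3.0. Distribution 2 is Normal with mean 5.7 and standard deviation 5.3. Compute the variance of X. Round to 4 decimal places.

19.1959

Per component, 1: μ=3, E[X²]=18; 2: μ=5.7, E[X²]=60.58.
E[X] = 0.56·3 + 0.44·5.7 = 4.188.
E[X²] = 0.56·18 + 0.44·60.58 = 36.7352.
Var(X) = E[X²] − (E[X])² = 36.7352 − 17.5393 = 19.1959.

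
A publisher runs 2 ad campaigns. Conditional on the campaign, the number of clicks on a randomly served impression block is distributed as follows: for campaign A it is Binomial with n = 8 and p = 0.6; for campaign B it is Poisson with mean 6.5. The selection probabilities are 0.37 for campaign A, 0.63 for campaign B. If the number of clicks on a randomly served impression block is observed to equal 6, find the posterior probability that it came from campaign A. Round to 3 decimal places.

Likelihoods P(X=6 | ·): A: 0.209019; B: 0.157483.
Posterior ∝ prior × likelihood. Numerator for A: 0.37·0.209019 = 0.077337.
Normalizing constant: 0.37·0.209019 + 0.63·0.157483 = 0.176551.
P(A | observation) = 0.077337 / 0.176551 = 0.438043.

0.438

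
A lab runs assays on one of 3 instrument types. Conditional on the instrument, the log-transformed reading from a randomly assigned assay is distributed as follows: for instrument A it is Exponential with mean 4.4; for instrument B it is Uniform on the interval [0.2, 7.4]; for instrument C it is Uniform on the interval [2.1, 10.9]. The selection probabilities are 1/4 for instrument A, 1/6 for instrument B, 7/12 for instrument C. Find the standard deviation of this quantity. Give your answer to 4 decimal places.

3.2698

Per component, A: μ=4.4, E[X²]=38.72; B: μ=3.8, E[X²]=18.76; C: μ=6.5, E[X²]=48.7033.
E[X] = 0.25·4.4 + 0.166667·3.8 + 0.583333·6.5 = 5.525.
E[X²] = 0.25·38.72 + 0.166667·18.76 + 0.583333·48.7033 = 41.2169.
Var(X) = E[X²] − (E[X])² = 41.2169 − 30.5256 = 10.6913.
SD(X) = √10.6913 = 3.26976.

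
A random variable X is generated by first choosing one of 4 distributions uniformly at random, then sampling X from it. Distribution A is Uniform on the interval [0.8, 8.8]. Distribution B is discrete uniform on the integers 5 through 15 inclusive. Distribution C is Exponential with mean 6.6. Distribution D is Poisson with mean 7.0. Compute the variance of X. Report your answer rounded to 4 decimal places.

19.9633

Per component, A: μ=4.8, E[X²]=28.3733; B: μ=10, E[X²]=110; C: μ=6.6, E[X²]=87.12; D: μ=7, E[X²]=56.
E[X] = 0.25·4.8 + 0.25·10 + 0.25·6.6 + 0.25·7 = 7.1.
E[X²] = 0.25·28.3733 + 0.25·110 + 0.25·87.12 + 0.25·56 = 70.3733.
Var(X) = E[X²] − (E[X])² = 70.3733 − 50.41 = 19.9633.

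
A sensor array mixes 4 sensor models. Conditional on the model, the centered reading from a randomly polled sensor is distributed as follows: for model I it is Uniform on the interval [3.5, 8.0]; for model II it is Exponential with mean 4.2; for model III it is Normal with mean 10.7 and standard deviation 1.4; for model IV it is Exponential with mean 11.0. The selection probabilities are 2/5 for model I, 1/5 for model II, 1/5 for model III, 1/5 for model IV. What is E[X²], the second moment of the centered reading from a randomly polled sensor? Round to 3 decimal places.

92.646

For each component E[X²] = Var + (mean)², giving I: 34.75; II: 35.28; III: 116.45; IV: 242.
Overall E[X²] = 0.4·34.75 + 0.2·35.28 + 0.2·116.45 + 0.2·242 = 92.646.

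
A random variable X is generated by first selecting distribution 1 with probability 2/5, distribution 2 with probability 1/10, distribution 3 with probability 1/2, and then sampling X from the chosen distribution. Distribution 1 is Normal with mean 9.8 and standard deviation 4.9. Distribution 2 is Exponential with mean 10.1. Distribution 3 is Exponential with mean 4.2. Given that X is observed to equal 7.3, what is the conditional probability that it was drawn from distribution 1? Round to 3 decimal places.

Likelihoods f(7.3 | ·): 1: 0.0714807; 2: 0.0480599; 3: 0.0418702.
Posterior ∝ prior × likelihood. Numerator for 1: 0.4·0.0714807 = 0.0285923.
Normalizing constant: 0.4·0.0714807 + 0.1·0.0480599 + 0.5·0.0418702 = 0.0543334.
P(1 | observation) = 0.0285923 / 0.0543334 = 0.526238.

0.526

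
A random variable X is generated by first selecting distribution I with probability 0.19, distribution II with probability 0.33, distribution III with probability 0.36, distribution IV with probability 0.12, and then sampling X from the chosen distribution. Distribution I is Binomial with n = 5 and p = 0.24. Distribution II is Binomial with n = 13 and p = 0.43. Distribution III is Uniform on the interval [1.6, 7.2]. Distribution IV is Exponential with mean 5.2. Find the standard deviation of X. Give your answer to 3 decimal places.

Per component, I: μ=1.2, E[X²]=2.352; II: μ=5.59, E[X²]=34.4344; III: μ=4.4, E[X²]=21.9733; IV: μ=5.2, E[X²]=54.08.
E[X] = 0.19·1.2 + 0.33·5.59 + 0.36·4.4 + 0.12·5.2 = 4.2807.
E[X²] = 0.19·2.352 + 0.33·34.4344 + 0.36·21.9733 + 0.12·54.08 = 26.2102.
Var(X) = E[X²] − (E[X])² = 26.2102 − 18.3244 = 7.88584.
SD(X) = √7.88584 = 2.80817.

2.808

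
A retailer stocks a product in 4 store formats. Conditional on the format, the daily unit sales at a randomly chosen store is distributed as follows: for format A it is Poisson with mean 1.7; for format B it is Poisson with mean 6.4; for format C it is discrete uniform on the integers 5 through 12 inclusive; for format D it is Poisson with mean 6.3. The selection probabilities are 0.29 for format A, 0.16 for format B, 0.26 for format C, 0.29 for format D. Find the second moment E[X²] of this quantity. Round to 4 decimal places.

For each component E[X²] = Var + (mean)², giving A: 4.59; B: 47.36; C: 77.5; D: 45.99.
Overall E[X²] = 0.29·4.59 + 0.16·47.36 + 0.26·77.5 + 0.29·45.99 = 42.3958.

42.3958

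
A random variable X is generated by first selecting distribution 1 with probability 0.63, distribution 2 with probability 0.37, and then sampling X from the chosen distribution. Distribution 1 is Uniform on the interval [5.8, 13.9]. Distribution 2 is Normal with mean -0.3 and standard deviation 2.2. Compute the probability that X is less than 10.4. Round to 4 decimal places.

Conditional on each component, P(X < 10.4): 1: 0.567901; 2: 0.999999.
By total probability, P(X < 10.4) = 0.63·0.567901 + 0.37·0.999999 = 0.727778.

0.7278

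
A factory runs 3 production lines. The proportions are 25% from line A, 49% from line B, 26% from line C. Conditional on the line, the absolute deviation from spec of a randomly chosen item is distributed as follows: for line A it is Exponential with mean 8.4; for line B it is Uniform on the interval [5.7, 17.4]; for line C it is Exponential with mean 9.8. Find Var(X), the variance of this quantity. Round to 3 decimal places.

49.933

Per component, A: μ=8.4, E[X²]=141.12; B: μ=11.55, E[X²]=144.81; C: μ=9.8, E[X²]=192.08.
E[X] = 0.25·8.4 + 0.49·11.55 + 0.26·9.8 = 10.3075.
E[X²] = 0.25·141.12 + 0.49·144.81 + 0.26·192.08 = 156.178.
Var(X) = E[X²] − (E[X])² = 156.178 − 106.245 = 49.9331.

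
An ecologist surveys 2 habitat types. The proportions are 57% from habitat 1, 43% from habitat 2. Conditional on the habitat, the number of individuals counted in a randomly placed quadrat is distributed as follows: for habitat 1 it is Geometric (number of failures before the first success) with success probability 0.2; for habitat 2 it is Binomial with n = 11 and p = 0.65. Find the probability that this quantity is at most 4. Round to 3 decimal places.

Conditional on each habitat, P(X ≤ 4): 1: 0.67232; 2: 0.0501427.
By total probability, P(X ≤ 4) = 0.57·0.67232 + 0.43·0.0501427 = 0.404784.

0.405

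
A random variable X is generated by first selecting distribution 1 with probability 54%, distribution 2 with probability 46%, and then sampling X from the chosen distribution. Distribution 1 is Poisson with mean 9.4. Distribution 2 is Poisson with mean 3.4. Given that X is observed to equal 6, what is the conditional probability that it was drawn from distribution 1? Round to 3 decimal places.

Likelihoods P(X=6 | ·): 1: 0.0792623; 2: 0.0716044.
Posterior ∝ prior × likelihood. Numerator for 1: 0.54·0.0792623 = 0.0428016.
Normalizing constant: 0.54·0.0792623 + 0.46·0.0716044 = 0.0757397.
P(1 | observation) = 0.0428016 / 0.0757397 = 0.565115.

0.565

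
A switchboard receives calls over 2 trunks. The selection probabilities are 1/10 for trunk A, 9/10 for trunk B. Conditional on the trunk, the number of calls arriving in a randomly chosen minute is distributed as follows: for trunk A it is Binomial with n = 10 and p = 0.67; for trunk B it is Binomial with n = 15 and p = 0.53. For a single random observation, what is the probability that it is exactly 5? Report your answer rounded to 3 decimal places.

Conditional on each trunk, P(X = 5): A: 0.133151; B: 0.0660562.
By total probability, P(X = 5) = 0.1·0.133151 + 0.9·0.0660562 = 0.0727656.

0.073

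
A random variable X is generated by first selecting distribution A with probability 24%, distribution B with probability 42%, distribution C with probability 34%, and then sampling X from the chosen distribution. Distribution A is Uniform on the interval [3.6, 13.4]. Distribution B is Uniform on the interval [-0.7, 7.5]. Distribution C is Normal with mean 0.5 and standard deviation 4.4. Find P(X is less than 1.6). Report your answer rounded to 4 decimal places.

Conditional on each component, P(X < 1.6): A: 0; B: 0.280488; C: 0.598706.
By total probability, P(X < 1.6) = 0.24·0 + 0.42·0.280488 + 0.34·0.598706 = 0.321365.

0.3214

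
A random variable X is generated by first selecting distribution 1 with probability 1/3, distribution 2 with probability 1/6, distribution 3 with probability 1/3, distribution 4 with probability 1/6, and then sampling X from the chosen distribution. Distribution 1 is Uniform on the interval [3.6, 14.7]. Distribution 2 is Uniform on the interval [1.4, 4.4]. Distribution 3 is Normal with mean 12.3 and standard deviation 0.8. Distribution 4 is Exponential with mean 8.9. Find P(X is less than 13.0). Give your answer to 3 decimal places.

Conditional on each component, P(X < 13.0): 1: 0.846847; 2: 1; 3: 0.809213; 4: 0.76792.
By total probability, P(X < 13.0) = 0.333333·0.846847 + 0.166667·1 + 0.333333·0.809213 + 0.166667·0.76792 = 0.846673.

0.847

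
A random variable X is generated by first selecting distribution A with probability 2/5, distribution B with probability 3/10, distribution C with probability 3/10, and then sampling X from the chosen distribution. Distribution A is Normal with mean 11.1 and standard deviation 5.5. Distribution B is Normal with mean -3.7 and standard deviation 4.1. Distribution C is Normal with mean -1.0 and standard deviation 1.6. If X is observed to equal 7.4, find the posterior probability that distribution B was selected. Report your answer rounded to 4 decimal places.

Likelihoods f(7.4 | ·): A: 0.0578462; B: 0.0024919; C: 2.58029e-07.
Posterior ∝ prior × likelihood. Numerator for B: 0.3·0.0024919 = 0.000747571.
Normalizing constant: 0.4·0.0578462 + 0.3·0.0024919 + 0.3·2.58029e-07 = 0.0238861.
P(B | observation) = 0.000747571 / 0.0238861 = 0.0312973.

0.0313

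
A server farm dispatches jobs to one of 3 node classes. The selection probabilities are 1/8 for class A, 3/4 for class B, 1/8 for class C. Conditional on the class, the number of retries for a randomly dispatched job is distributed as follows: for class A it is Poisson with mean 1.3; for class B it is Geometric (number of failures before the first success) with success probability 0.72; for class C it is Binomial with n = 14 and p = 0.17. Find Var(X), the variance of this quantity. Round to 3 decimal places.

Per component, A: μ=1.3, E[X²]=2.99; B: μ=0.388889, E[X²]=0.691358; C: μ=2.38, E[X²]=7.6398.
E[X] = 0.125·1.3 + 0.75·0.388889 + 0.125·2.38 = 0.751667.
E[X²] = 0.125·2.99 + 0.75·0.691358 + 0.125·7.6398 = 1.84724.
Var(X) = E[X²] − (E[X])² = 1.84724 − 0.565003 = 1.28224.

1.282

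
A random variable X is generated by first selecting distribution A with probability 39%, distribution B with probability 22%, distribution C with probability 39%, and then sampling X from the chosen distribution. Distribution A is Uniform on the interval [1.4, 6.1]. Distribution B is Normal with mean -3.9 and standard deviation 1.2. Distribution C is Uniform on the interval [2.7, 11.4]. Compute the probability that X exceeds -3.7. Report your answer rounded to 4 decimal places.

0.8754

Conditional on each component, P(X > -3.7): A: 1; B: 0.433816; C: 1.
By total probability, P(X > -3.7) = 0.39·1 + 0.22·0.433816 + 0.39·1 = 0.87544.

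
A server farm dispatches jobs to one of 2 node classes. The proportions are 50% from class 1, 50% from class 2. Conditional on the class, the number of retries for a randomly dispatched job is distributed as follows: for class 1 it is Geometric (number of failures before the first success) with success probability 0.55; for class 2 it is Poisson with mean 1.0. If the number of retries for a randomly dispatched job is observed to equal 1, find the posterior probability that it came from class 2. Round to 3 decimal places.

0.598

Likelihoods P(X=1 | ·): 1: 0.2475; 2: 0.367879.
Posterior ∝ prior × likelihood. Numerator for 2: 0.5·0.367879 = 0.18394.
Normalizing constant: 0.5·0.2475 + 0.5·0.367879 = 0.30769.
P(2 | observation) = 0.18394 / 0.30769 = 0.597809.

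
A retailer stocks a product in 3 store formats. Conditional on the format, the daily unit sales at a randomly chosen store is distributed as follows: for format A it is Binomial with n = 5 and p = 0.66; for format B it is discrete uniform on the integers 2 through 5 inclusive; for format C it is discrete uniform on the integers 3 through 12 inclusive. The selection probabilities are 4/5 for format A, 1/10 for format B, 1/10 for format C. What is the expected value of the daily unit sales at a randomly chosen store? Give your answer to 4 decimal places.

3.7400

Component means — A: 3.3; B: 3.5; C: 7.5.
E[X] = 0.8·3.3 + 0.1·3.5 + 0.1·7.5 = 3.74.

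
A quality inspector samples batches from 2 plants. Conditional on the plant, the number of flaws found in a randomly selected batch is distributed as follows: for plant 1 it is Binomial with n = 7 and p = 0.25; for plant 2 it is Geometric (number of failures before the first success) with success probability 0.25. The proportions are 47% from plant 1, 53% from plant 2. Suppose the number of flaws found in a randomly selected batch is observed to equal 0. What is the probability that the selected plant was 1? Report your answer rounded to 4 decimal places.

0.3213

Likelihoods P(X=0 | ·): 1: 0.133484; 2: 0.25.
Posterior ∝ prior × likelihood. Numerator for 1: 0.47·0.133484 = 0.0627374.
Normalizing constant: 0.47·0.133484 + 0.53·0.25 = 0.195237.
P(1 | observation) = 0.0627374 / 0.195237 = 0.321339.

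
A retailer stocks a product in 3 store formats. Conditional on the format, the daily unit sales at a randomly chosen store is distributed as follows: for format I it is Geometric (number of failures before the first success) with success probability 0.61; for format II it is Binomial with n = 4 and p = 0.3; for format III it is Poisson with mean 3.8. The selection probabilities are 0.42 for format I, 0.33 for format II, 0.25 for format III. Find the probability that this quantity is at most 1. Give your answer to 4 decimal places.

Conditional on each format, P(X ≤ 1): I: 0.8479; II: 0.6517; III: 0.10738.
By total probability, P(X ≤ 1) = 0.42·0.8479 + 0.33·0.6517 + 0.25·0.10738 = 0.598024.

0.5980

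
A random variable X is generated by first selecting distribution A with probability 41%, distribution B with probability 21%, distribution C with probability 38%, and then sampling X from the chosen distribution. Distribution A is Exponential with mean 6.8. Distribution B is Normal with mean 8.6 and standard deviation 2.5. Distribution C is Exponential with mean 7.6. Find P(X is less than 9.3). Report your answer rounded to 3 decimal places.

Conditional on each component, P(X < 9.3): A: 0.745294; B: 0.610261; C: 0.705856.
By total probability, P(X < 9.3) = 0.41·0.745294 + 0.21·0.610261 + 0.38·0.705856 = 0.701951.

0.702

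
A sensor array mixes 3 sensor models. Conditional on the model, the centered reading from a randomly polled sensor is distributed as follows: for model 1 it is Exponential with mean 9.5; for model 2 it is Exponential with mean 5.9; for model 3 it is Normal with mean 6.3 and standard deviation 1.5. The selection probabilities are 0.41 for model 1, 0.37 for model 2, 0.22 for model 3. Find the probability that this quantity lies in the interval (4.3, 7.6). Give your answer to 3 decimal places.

Conditional on each model, P(4.3 < X < 7.6): 1: 0.186623; 2: 0.206697; 3: 0.715726.
By total probability, P(4.3 < X < 7.6) = 0.41·0.186623 + 0.37·0.206697 + 0.22·0.715726 = 0.310453.

0.310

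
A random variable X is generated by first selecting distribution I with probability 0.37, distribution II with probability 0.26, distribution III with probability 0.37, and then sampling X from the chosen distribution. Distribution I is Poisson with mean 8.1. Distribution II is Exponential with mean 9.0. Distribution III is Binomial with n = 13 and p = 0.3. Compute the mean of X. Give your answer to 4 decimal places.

6.7800

Component means — I: 8.1; II: 9; III: 3.9.
E[X] = 0.37·8.1 + 0.26·9 + 0.37·3.9 = 6.78.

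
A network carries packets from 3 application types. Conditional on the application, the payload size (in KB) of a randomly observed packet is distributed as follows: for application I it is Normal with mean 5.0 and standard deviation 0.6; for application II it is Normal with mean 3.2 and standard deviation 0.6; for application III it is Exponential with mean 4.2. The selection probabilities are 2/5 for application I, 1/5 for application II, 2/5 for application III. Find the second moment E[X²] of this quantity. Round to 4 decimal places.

For each component E[X²] = Var + (mean)², giving I: 25.36; II: 10.6; III: 35.28.
Overall E[X²] = 0.4·25.36 + 0.2·10.6 + 0.4·35.28 = 26.376.

26.3760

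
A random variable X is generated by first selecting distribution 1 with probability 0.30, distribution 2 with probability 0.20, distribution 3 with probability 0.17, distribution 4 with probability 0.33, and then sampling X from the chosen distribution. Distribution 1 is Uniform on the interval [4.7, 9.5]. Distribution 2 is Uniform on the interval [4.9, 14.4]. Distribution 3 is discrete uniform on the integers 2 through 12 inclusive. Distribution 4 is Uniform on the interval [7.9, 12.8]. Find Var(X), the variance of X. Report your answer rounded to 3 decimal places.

Per component, 1: μ=7.1, E[X²]=52.33; 2: μ=9.65, E[X²]=100.643; 3: μ=7, E[X²]=59; 4: μ=10.35, E[X²]=109.123.
E[X] = 0.3·7.1 + 0.2·9.65 + 0.17·7 + 0.33·10.35 = 8.6655.
E[X²] = 0.3·52.33 + 0.2·100.643 + 0.17·59 + 0.33·109.123 = 81.8684.
Var(X) = E[X²] − (E[X])² = 81.8684 − 75.0909 = 6.77748.

6.777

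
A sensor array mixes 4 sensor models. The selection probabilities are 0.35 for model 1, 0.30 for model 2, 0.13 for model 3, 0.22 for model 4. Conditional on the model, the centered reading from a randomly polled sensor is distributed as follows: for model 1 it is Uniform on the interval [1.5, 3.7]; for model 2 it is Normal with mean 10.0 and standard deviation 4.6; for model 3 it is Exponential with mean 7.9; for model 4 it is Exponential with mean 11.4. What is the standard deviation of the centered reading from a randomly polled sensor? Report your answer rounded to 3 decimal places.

Per component, 1: μ=2.6, E[X²]=7.16333; 2: μ=10, E[X²]=121.16; 3: μ=7.9, E[X²]=124.82; 4: μ=11.4, E[X²]=259.92.
E[X] = 0.35·2.6 + 0.3·10 + 0.13·7.9 + 0.22·11.4 = 7.445.
E[X²] = 0.35·7.16333 + 0.3·121.16 + 0.13·124.82 + 0.22·259.92 = 112.264.
Var(X) = E[X²] − (E[X])² = 112.264 − 55.428 = 56.8361.
SD(X) = √56.8361 = 7.53897.

7.539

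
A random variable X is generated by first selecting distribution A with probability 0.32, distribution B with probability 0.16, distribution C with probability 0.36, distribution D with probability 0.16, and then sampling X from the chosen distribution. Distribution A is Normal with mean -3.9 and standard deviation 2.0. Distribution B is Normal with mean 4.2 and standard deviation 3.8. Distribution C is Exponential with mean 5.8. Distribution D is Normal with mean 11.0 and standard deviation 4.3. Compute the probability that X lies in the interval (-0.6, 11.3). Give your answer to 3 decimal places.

Conditional on each component, P(-0.6 < X < 11.3): A: 0.0494715; B: 0.865882; C: 0.85748; D: 0.524319.
By total probability, P(-0.6 < X < 11.3) = 0.32·0.0494715 + 0.16·0.865882 + 0.36·0.85748 + 0.16·0.524319 = 0.546956.

0.547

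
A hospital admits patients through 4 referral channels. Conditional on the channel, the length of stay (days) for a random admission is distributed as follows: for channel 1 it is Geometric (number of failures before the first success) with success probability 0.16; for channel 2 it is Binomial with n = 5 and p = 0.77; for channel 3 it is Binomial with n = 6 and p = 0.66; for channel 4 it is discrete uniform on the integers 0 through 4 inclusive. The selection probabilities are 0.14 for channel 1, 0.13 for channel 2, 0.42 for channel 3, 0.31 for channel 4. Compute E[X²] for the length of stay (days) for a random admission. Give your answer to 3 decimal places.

19.506

For each component E[X²] = Var + (mean)², giving 1: 60.375; 2: 15.708; 3: 17.028; 4: 6.
Overall E[X²] = 0.14·60.375 + 0.13·15.708 + 0.42·17.028 + 0.31·6 = 19.5063.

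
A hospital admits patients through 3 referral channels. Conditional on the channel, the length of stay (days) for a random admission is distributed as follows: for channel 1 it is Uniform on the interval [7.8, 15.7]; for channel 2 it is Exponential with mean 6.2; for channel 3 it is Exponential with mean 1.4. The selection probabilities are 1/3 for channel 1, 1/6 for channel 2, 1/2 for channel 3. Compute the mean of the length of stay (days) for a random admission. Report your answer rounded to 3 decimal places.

Component means — 1: 11.75; 2: 6.2; 3: 1.4.
E[X] = 0.333333·11.75 + 0.166667·6.2 + 0.5·1.4 = 5.65.

5.650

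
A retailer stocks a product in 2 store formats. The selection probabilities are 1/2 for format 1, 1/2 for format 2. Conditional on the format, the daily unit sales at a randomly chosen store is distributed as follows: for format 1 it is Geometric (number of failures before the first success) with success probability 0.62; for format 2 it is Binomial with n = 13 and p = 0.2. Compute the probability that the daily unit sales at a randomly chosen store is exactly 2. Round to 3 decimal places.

0.179

Conditional on each format, P(X = 2): 1: 0.089528; 2: 0.268006.
By total probability, P(X = 2) = 0.5·0.089528 + 0.5·0.268006 = 0.178767.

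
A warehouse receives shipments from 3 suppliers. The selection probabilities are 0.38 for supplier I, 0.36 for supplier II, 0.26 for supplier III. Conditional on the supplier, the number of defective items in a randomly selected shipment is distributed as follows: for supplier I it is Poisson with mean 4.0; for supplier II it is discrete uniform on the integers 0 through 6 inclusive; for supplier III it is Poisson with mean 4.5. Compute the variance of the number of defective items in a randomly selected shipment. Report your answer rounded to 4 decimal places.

4.5021

Per component, I: μ=4, E[X²]=20; II: μ=3, E[X²]=13; III: μ=4.5, E[X²]=24.75.
E[X] = 0.38·4 + 0.36·3 + 0.26·4.5 = 3.77.
E[X²] = 0.38·20 + 0.36·13 + 0.26·24.75 = 18.715.
Var(X) = E[X²] − (E[X])² = 18.715 − 14.2129 = 4.5021.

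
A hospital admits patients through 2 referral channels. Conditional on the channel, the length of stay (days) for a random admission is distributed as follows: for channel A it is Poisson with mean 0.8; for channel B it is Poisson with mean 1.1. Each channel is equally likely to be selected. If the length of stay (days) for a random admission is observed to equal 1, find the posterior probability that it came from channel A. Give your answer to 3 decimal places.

Likelihoods P(X=1 | ·): A: 0.359463; B: 0.366158.
Posterior ∝ prior × likelihood. Numerator for A: 0.5·0.359463 = 0.179732.
Normalizing constant: 0.5·0.359463 + 0.5·0.366158 = 0.362811.
P(A | observation) = 0.179732 / 0.362811 = 0.495387.

0.495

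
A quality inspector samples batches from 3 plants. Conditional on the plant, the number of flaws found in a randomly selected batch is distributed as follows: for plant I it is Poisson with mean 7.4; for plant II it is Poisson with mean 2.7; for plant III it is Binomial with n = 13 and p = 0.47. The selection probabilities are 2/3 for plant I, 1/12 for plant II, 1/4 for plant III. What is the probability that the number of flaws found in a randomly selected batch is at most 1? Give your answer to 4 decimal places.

0.0250

Conditional on each plant, P(X ≤ 1): I: 0.00513452; II: 0.24866; III: 0.00326196.
By total probability, P(X ≤ 1) = 0.666667·0.00513452 + 0.0833333·0.24866 + 0.25·0.00326196 = 0.0249602.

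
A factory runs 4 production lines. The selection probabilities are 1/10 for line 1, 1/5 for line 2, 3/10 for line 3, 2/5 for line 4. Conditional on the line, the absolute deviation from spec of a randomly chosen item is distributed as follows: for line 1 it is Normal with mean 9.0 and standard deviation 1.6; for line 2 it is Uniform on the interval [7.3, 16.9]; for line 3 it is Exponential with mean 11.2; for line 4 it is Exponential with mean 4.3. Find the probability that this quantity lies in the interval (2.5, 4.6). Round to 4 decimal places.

0.1277

Conditional on each line, P(2.5 < X < 4.6): 1: 0.00295549; 2: 0; 3: 0.136767; 4: 0.216029.
By total probability, P(2.5 < X < 4.6) = 0.1·0.00295549 + 0.2·0 + 0.3·0.136767 + 0.4·0.216029 = 0.127737.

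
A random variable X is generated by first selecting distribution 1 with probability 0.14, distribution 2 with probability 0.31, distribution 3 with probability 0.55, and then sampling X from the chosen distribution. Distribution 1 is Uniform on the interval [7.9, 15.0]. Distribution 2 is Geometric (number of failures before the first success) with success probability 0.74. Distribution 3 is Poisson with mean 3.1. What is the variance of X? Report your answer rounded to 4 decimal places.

Per component, 1: μ=11.45, E[X²]=135.303; 2: μ=0.351351, E[X²]=0.598247; 3: μ=3.1, E[X²]=12.71.
E[X] = 0.14·11.45 + 0.31·0.351351 + 0.55·3.1 = 3.41692.
E[X²] = 0.14·135.303 + 0.31·0.598247 + 0.55·12.71 = 26.1184.
Var(X) = E[X²] − (E[X])² = 26.1184 − 11.6753 = 14.4431.

14.4431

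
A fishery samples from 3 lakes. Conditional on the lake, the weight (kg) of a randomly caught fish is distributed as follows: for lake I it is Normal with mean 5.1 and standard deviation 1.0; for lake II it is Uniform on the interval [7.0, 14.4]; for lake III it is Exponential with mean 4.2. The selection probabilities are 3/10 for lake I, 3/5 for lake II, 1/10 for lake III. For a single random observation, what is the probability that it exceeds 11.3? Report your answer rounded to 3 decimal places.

Conditional on each lake, P(X > 11.3): I: 2.82316e-10; II: 0.418919; III: 0.0678486.
By total probability, P(X > 11.3) = 0.3·2.82316e-10 + 0.6·0.418919 + 0.1·0.0678486 = 0.258136.

0.258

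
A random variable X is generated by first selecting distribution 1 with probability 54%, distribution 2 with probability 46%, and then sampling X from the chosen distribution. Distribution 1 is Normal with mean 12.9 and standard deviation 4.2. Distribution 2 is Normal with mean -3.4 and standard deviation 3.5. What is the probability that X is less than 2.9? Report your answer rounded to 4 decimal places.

Conditional on each component, P(X < 2.9): 1: 0.00863397; 2: 0.96407.
By total probability, P(X < 2.9) = 0.54·0.00863397 + 0.46·0.96407 = 0.448134.

0.4481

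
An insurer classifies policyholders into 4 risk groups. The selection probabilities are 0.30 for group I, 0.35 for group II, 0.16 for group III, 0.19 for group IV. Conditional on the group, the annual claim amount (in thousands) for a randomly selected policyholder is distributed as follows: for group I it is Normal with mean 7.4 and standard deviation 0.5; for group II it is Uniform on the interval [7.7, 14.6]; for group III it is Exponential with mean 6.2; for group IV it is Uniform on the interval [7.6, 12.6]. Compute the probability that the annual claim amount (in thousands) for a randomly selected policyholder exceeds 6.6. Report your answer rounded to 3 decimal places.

0.879

Conditional on each group, P(X > 6.6): I: 0.945201; II: 1; III: 0.344895; IV: 1.
By total probability, P(X > 6.6) = 0.3·0.945201 + 0.35·1 + 0.16·0.344895 + 0.19·1 = 0.878743.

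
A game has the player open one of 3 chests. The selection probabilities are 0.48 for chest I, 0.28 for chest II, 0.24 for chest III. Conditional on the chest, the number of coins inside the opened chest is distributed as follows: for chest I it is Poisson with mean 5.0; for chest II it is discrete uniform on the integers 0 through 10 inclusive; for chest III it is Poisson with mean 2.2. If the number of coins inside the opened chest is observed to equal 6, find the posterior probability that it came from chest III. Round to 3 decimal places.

0.042

Likelihoods P(X=6 | ·): I: 0.146223; II: 0.0909091; III: 0.0174484.
Posterior ∝ prior × likelihood. Numerator for III: 0.24·0.0174484 = 0.00418762.
Normalizing constant: 0.48·0.146223 + 0.28·0.0909091 + 0.24·0.0174484 = 0.0998291.
P(III | observation) = 0.00418762 / 0.0998291 = 0.0419479.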